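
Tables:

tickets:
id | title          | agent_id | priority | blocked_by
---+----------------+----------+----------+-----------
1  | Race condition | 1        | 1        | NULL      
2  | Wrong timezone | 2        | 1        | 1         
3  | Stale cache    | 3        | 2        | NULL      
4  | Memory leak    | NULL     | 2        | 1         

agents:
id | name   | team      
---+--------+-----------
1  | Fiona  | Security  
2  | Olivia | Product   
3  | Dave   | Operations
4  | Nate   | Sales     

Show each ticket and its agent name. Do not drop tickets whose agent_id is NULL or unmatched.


LEFT JOIN keeps every row from tickets (the left table); where agent_id has no match in agents, the agent columns become NULL. Walk through each ticket:
  - ticket 1 (Race condition): agent_id=1 -> matches Fiona
  - ticket 2 (Wrong timezone): agent_id=2 -> matches Olivia
  - ticket 3 (Stale cache): agent_id=3 -> matches Dave
  - ticket 4 (Memory leak): agent_id=NULL, no match -> kept with NULL
All 4 rows appear; 1 has NULL agent.

SQL:
SELECT a.title, b.name AS agent
FROM tickets a
LEFT JOIN agents b ON a.agent_id = b.id

Result:
title          | agent 
---------------+-------
Race condition | Fiona 
Wrong timezone | Olivia
Stale cache    | Dave  
Memory leak    | NULL  


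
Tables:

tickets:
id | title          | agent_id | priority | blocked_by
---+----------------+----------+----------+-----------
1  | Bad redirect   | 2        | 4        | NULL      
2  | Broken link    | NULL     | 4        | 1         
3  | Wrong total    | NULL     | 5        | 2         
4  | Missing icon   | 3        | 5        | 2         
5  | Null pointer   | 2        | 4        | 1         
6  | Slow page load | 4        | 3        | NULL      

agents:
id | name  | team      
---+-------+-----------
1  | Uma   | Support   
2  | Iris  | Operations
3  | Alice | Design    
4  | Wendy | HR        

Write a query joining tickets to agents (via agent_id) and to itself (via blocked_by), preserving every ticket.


Two LEFT JOINs from the same base table tickets: one to agents via agent_id, one to tickets itself via blocked_by. Both are LEFT so every ticket is preserved.
Match against agents:
  - ticket 1 (Bad redirect): agent_id=2 -> matches Iris
  - ticket 2 (Broken link): agent_id=NULL, no match -> kept with NULL
  - ticket 3 (Wrong total): agent_id=NULL, no match -> kept with NULL
  - ticket 4 (Missing icon): agent_id=3 -> matches Alice
  - ticket 5 (Null pointer): agent_id=2 -> matches Iris
  - ticket 6 (Slow page load): agent_id=4 -> matches Wendy
Match against tickets (self):
  - ticket 1 (Bad redirect): blocked_by=NULL -> NULL
  - ticket 2 (Broken link): blocked_by=1 -> Bad redirect
  - ticket 3 (Wrong total): blocked_by=2 -> Broken link
  - ticket 4 (Missing icon): blocked_by=2 -> Broken link
  - ticket 5 (Null pointer): blocked_by=1 -> Bad redirect
  - ticket 6 (Slow page load): blocked_by=NULL -> NULL

SQL:
SELECT a.title, b.name AS agent, c.title AS blocked_by
FROM tickets a
LEFT JOIN agents b ON a.agent_id = b.id
LEFT JOIN tickets c ON a.blocked_by = c.id

Result:
title          | agent | blocked_by  
---------------+-------+-------------
Bad redirect   | Iris  | NULL        
Broken link    | NULL  | Bad redirect
Wrong total    | NULL  | Broken link 
Missing icon   | Alice | Broken link 
Null pointer   | Iris  | Bad redirect
Slow page load | Wendy | NULL        


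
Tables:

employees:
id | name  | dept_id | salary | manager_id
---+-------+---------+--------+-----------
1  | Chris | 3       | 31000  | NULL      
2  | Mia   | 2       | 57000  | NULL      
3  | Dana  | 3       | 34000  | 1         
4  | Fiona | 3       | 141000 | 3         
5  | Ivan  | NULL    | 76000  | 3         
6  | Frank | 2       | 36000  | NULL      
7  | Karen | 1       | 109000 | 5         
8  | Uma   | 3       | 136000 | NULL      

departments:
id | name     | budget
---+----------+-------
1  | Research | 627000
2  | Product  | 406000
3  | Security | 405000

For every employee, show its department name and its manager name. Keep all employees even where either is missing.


Two LEFT JOINs from the same base table employees: one to departments via dept_id, one to employees itself via manager_id. Both are LEFT so every employee is preserved.
Match against departments:
  - employee 1 (Chris): dept_id=3 -> matches Security
  - employee 2 (Mia): dept_id=2 -> matches Product
  - employee 3 (Dana): dept_id=3 -> matches Security
  - employee 4 (Fiona): dept_id=3 -> matches Security
  - employee 5 (Ivan): dept_id=NULL, no match -> kept with NULL
  - employee 6 (Frank): dept_id=2 -> matches Product
  - employee 7 (Karen): dept_id=1 -> matches Research
  - employee 8 (Uma): dept_id=3 -> matches Security
Match against employees (self):
  - employee 1 (Chris): manager_id=NULL -> NULL
  - employee 2 (Mia): manager_id=NULL -> NULL
  - employee 3 (Dana): manager_id=1 -> Chris
  - employee 4 (Fiona): manager_id=3 -> Dana
  - employee 5 (Ivan): manager_id=3 -> Dana
  - employee 6 (Frank): manager_id=NULL -> NULL
  - employee 7 (Karen): manager_id=5 -> Ivan
  - employee 8 (Uma): manager_id=NULL -> NULL

SQL:
SELECT a.name, b.name AS department, c.name AS manager
FROM employees a
LEFT JOIN departments b ON a.dept_id = b.id
LEFT JOIN employees c ON a.manager_id = c.id

Result:
name  | department | manager
------+------------+--------
Chris | Security   | NULL   
Mia   | Product    | NULL   
Dana  | Security   | Chris  
Fiona | Security   | Dana   
Ivan  | NULL       | Dana   
Frank | Product    | NULL   
Karen | Research   | Ivan   
Uma   | Security   | NULL   


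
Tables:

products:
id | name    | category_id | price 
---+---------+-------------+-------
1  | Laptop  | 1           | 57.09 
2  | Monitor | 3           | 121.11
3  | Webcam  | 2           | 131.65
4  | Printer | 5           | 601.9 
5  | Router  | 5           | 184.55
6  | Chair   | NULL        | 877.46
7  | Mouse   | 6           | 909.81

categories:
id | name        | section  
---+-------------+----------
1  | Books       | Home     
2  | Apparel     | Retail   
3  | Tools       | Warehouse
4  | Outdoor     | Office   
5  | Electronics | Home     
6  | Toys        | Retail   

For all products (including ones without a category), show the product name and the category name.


LEFT JOIN keeps every row from products (the left table); where category_id has no match in categories, the category columns become NULL. Walk through each product:
  - product 1 (Laptop): category_id=1 -> matches Books
  - product 2 (Monitor): category_id=3 -> matches Tools
  - product 3 (Webcam): category_id=2 -> matches Apparel
  - product 4 (Printer): category_id=5 -> matches Electronics
  - product 5 (Router): category_id=5 -> matches Electronics
  - product 6 (Chair): category_id=NULL, no match -> kept with NULL
  - product 7 (Mouse): category_id=6 -> matches Toys
All 7 rows appear; 1 has NULL category.

SQL:
SELECT a.name, b.name AS category
FROM products a
LEFT JOIN categories b ON a.category_id = b.id

Result:
name    | category   
--------+------------
Laptop  | Books      
Monitor | Tools      
Webcam  | Apparel    
Printer | Electronics
Router  | Electronics
Chair   | NULL       
Mouse   | Toys       


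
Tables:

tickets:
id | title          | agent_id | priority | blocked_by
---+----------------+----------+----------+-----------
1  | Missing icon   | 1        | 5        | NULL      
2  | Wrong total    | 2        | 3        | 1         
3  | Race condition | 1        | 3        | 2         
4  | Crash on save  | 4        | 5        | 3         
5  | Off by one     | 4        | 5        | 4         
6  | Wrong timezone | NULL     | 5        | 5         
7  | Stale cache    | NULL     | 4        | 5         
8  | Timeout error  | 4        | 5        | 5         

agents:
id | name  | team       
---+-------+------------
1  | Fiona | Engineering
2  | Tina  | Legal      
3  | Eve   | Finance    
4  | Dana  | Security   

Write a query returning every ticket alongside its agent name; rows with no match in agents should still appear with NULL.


LEFT JOIN keeps every row from tickets (the left table); where agent_id has no match in agents, the agent columns become NULL. Walk through each ticket:
  - ticket 1 (Missing icon): agent_id=1 -> matches Fiona
  - ticket 2 (Wrong total): agent_id=2 -> matches Tina
  - ticket 3 (Race condition): agent_id=1 -> matches Fiona
  - ticket 4 (Crash on save): agent_id=4 -> matches Dana
  - ticket 5 (Off by one): agent_id=4 -> matches Dana
  - ticket 6 (Wrong timezone): agent_id=NULL, no match -> kept with NULL
  - ticket 7 (Stale cache): agent_id=NULL, no match -> kept with NULL
  - ticket 8 (Timeout error): agent_id=4 -> matches Dana
All 8 rows appear; 2 have NULL agent.

SQL:
SELECT a.title, b.name AS agent
FROM tickets a
LEFT JOIN agents b ON a.agent_id = b.id

Result:
title          | agent
---------------+------
Missing icon   | Fiona
Wrong total    | Tina 
Race condition | Fiona
Crash on save  | Dana 
Off by one     | Dana 
Wrong timezone | NULL 
Stale cache    | NULL 
Timeout error  | Dana 


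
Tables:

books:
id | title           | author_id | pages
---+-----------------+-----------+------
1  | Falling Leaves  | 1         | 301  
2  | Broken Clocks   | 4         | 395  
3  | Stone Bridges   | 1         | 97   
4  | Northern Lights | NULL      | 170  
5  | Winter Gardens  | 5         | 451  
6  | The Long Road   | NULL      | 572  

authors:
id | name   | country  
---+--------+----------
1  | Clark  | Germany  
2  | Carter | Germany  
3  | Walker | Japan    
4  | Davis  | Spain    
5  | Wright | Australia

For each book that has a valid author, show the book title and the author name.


INNER JOIN keeps only books rows whose author_id matches an id in authors. Walk through each book:
  - book 1 (Falling Leaves): author_id=1 -> matches Clark
  - book 2 (Broken Clocks): author_id=4 -> matches Davis
  - book 3 (Stone Bridges): author_id=1 -> matches Clark
  - book 4 (Northern Lights): author_id=NULL, no match -> dropped
  - book 5 (Winter Gardens): author_id=5 -> matches Wright
  - book 6 (The Long Road): author_id=NULL, no match -> dropped
So 2 of 6 rows are dropped.

SQL:
SELECT a.title, b.name AS author
FROM books a
INNER JOIN authors b ON a.author_id = b.id

Result:
title          | author
---------------+-------
Falling Leaves | Clark 
Broken Clocks  | Davis 
Stone Bridges  | Clark 
Winter Gardens | Wright


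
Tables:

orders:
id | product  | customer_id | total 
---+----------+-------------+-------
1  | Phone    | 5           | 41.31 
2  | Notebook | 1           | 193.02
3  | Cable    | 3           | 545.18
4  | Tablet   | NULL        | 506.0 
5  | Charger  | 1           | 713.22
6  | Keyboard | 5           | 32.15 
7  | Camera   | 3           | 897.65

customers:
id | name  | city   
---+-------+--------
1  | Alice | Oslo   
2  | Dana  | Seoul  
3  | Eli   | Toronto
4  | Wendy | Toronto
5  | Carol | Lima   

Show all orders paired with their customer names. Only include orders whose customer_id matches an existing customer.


INNER JOIN keeps only orders rows whose customer_id matches an id in customers. Walk through each order:
  - order 1 (Phone): customer_id=5 -> matches Carol
  - order 2 (Notebook): customer_id=1 -> matches Alice
  - order 3 (Cable): customer_id=3 -> matches Eli
  - order 4 (Tablet): customer_id=NULL, no match -> dropped
  - order 5 (Charger): customer_id=1 -> matches Alice
  - order 6 (Keyboard): customer_id=5 -> matches Carol
  - order 7 (Camera): customer_id=3 -> matches Eli
So 1 of 7 rows is dropped.

SQL:
SELECT a.product, b.name AS customer
FROM orders a
INNER JOIN customers b ON a.customer_id = b.id

Result:
product  | customer
---------+---------
Phone    | Carol   
Notebook | Alice   
Cable    | Eli     
Charger  | Alice   
Keyboard | Carol   
Camera   | Eli     


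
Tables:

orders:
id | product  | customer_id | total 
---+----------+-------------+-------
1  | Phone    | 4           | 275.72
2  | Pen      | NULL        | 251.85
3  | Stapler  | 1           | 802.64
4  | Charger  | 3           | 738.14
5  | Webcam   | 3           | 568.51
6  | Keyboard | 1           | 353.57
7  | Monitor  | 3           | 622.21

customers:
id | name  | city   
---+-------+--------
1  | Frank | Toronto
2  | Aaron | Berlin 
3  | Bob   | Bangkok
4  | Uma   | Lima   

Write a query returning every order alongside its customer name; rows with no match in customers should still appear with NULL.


LEFT JOIN keeps every row from orders (the left table); where customer_id has no match in customers, the customer columns become NULL. Walk through each order:
  - order 1 (Phone): customer_id=4 -> matches Uma
  - order 2 (Pen): customer_id=NULL, no match -> kept with NULL
  - order 3 (Stapler): customer_id=1 -> matches Frank
  - order 4 (Charger): customer_id=3 -> matches Bob
  - order 5 (Webcam): customer_id=3 -> matches Bob
  - order 6 (Keyboard): customer_id=1 -> matches Frank
  - order 7 (Monitor): customer_id=3 -> matches Bob
All 7 rows appear; 1 has NULL customer.

SQL:
SELECT a.product, b.name AS customer
FROM orders a
LEFT JOIN customers b ON a.customer_id = b.id

Result:
product  | customer
---------+---------
Phone    | Uma     
Pen      | NULL    
Stapler  | Frank   
Charger  | Bob     
Webcam   | Bob     
Keyboard | Frank   
Monitor  | Bob     


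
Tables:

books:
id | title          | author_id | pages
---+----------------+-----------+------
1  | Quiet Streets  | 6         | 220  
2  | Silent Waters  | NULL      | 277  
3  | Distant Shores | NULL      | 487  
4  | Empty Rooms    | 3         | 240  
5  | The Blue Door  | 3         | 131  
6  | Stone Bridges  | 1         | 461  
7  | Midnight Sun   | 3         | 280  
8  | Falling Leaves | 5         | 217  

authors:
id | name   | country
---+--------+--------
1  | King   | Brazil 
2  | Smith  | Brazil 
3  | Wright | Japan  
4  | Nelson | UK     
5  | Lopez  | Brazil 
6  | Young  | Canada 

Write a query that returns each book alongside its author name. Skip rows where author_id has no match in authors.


INNER JOIN keeps only books rows whose author_id matches an id in authors. Walk through each book:
  - book 1 (Quiet Streets): author_id=6 -> matches Young
  - book 2 (Silent Waters): author_id=NULL, no match -> dropped
  - book 3 (Distant Shores): author_id=NULL, no match -> dropped
  - book 4 (Empty Rooms): author_id=3 -> matches Wright
  - book 5 (The Blue Door): author_id=3 -> matches Wright
  - book 6 (Stone Bridges): author_id=1 -> matches King
  - book 7 (Midnight Sun): author_id=3 -> matches Wright
  - book 8 (Falling Leaves): author_id=5 -> matches Lopez
So 2 of 8 rows are dropped.

SQL:
SELECT a.title, b.name AS author
FROM books a
INNER JOIN authors b ON a.author_id = b.id

Result:
title          | author
---------------+-------
Quiet Streets  | Young 
Empty Rooms    | Wright
The Blue Door  | Wright
Stone Bridges  | King  
Midnight Sun   | Wright
Falling Leaves | Lopez 


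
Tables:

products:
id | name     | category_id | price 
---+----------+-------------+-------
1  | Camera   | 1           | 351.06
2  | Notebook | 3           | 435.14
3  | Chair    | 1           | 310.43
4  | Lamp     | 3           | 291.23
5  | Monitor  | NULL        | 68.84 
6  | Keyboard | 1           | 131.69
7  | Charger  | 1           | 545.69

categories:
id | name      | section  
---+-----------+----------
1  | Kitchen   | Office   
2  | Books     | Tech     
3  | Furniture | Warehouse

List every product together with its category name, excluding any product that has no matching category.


INNER JOIN keeps only products rows whose category_id matches an id in categories. Walk through each product:
  - product 1 (Camera): category_id=1 -> matches Kitchen
  - product 2 (Notebook): category_id=3 -> matches Furniture
  - product 3 (Chair): category_id=1 -> matches Kitchen
  - product 4 (Lamp): category_id=3 -> matches Furniture
  - product 5 (Monitor): category_id=NULL, no match -> dropped
  - product 6 (Keyboard): category_id=1 -> matches Kitchen
  - product 7 (Charger): category_id=1 -> matches Kitchen
So 1 of 7 rows is dropped.

SQL:
SELECT a.name, b.name AS category
FROM products a
INNER JOIN categories b ON a.category_id = b.id

Result:
name     | category 
---------+----------
Camera   | Kitchen  
Notebook | Furniture
Chair    | Kitchen  
Lamp     | Furniture
Keyboard | Kitchen  
Charger  | Kitchen  


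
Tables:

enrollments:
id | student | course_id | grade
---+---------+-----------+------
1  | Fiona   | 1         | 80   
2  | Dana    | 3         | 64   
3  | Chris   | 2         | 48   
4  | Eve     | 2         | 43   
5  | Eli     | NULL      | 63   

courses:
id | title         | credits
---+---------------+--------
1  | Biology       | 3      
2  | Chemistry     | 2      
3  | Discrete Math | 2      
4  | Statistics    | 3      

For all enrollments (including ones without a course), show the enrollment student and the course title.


LEFT JOIN keeps every row from enrollments (the left table); where course_id has no match in courses, the course columns become NULL. Walk through each enrollment:
  - enrollment 1 (Fiona): course_id=1 -> matches Biology
  - enrollment 2 (Dana): course_id=3 -> matches Discrete Math
  - enrollment 3 (Chris): course_id=2 -> matches Chemistry
  - enrollment 4 (Eve): course_id=2 -> matches Chemistry
  - enrollment 5 (Eli): course_id=NULL, no match -> kept with NULL
All 5 rows appear; 1 has NULL course.

SQL:
SELECT a.student, b.title AS course
FROM enrollments a
LEFT JOIN courses b ON a.course_id = b.id

Result:
student | course       
--------+--------------
Fiona   | Biology      
Dana    | Discrete Math
Chris   | Chemistry    
Eve     | Chemistry    
Eli     | NULL         


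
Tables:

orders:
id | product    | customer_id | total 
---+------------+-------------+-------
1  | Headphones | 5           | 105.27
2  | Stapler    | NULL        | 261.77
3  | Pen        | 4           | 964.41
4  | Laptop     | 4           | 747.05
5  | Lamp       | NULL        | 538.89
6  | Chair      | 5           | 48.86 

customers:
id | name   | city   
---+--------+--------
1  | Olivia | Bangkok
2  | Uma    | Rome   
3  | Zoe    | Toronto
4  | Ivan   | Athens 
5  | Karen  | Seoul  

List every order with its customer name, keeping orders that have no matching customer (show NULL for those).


LEFT JOIN keeps every row from orders (the left table); where customer_id has no match in customers, the customer columns become NULL. Walk through each order:
  - order 1 (Headphones): customer_id=5 -> matches Karen
  - order 2 (Stapler): customer_id=NULL, no match -> kept with NULL
  - order 3 (Pen): customer_id=4 -> matches Ivan
  - order 4 (Laptop): customer_id=4 -> matches Ivan
  - order 5 (Lamp): customer_id=NULL, no match -> kept with NULL
  - order 6 (Chair): customer_id=5 -> matches Karen
All 6 rows appear; 2 have NULL customer.

SQL:
SELECT a.product, b.name AS customer
FROM orders a
LEFT JOIN customers b ON a.customer_id = b.id

Result:
product    | customer
-----------+---------
Headphones | Karen   
Stapler    | NULL    
Pen        | Ivan    
Laptop     | Ivan    
Lamp       | NULL    
Chair      | Karen   


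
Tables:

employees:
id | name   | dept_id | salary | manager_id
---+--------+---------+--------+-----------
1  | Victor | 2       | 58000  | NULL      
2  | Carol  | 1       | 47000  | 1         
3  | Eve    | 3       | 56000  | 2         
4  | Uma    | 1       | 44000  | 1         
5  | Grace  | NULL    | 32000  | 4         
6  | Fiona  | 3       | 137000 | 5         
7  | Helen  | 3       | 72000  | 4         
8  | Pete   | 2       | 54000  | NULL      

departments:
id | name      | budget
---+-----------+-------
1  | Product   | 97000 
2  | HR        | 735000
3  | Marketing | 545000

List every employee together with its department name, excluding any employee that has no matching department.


INNER JOIN keeps only employees rows whose dept_id matches an id in departments. Walk through each employee:
  - employee 1 (Victor): dept_id=2 -> matches HR
  - employee 2 (Carol): dept_id=1 -> matches Product
  - employee 3 (Eve): dept_id=3 -> matches Marketing
  - employee 4 (Uma): dept_id=1 -> matches Product
  - employee 5 (Grace): dept_id=NULL, no match -> dropped
  - employee 6 (Fiona): dept_id=3 -> matches Marketing
  - employee 7 (Helen): dept_id=3 -> matches Marketing
  - employee 8 (Pete): dept_id=2 -> matches HR
So 1 of 8 rows is dropped.

SQL:
SELECT a.name, b.name AS department
FROM employees a
INNER JOIN departments b ON a.dept_id = b.id

Result:
name   | department
-------+-----------
Victor | HR        
Carol  | Product   
Eve    | Marketing 
Uma    | Product   
Fiona  | Marketing 
Helen  | Marketing 
Pete   | HR        


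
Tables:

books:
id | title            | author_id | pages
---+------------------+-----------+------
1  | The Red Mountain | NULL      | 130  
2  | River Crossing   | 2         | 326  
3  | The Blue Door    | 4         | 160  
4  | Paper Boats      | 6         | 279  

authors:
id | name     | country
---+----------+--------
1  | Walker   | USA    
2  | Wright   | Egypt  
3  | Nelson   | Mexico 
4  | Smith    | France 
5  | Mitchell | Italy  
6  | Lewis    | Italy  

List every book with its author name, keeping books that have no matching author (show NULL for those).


LEFT JOIN keeps every row from books (the left table); where author_id has no match in authors, the author columns become NULL. Walk through each book:
  - book 1 (The Red Mountain): author_id=NULL, no match -> kept with NULL
  - book 2 (River Crossing): author_id=2 -> matches Wright
  - book 3 (The Blue Door): author_id=4 -> matches Smith
  - book 4 (Paper Boats): author_id=6 -> matches Lewis
All 4 rows appear; 1 has NULL author.

SQL:
SELECT a.title, b.name AS author
FROM books a
LEFT JOIN authors b ON a.author_id = b.id

Result:
title            | author
-----------------+-------
The Red Mountain | NULL  
River Crossing   | Wright
The Blue Door    | Smith 
Paper Boats      | Lewis 


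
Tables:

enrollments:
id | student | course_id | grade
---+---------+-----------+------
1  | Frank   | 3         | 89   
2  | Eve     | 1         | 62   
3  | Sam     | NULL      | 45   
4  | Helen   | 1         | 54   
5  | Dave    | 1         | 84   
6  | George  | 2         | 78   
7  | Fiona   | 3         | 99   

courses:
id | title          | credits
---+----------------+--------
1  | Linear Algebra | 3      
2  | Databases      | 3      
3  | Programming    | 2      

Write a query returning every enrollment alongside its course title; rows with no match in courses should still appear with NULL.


LEFT JOIN keeps every row from enrollments (the left table); where course_id has no match in courses, the course columns become NULL. Walk through each enrollment:
  - enrollment 1 (Frank): course_id=3 -> matches Programming
  - enrollment 2 (Eve): course_id=1 -> matches Linear Algebra
  - enrollment 3 (Sam): course_id=NULL, no match -> kept with NULL
  - enrollment 4 (Helen): course_id=1 -> matches Linear Algebra
  - enrollment 5 (Dave): course_id=1 -> matches Linear Algebra
  - enrollment 6 (George): course_id=2 -> matches Databases
  - enrollment 7 (Fiona): course_id=3 -> matches Programming
All 7 rows appear; 1 has NULL course.

SQL:
SELECT a.student, b.title AS course
FROM enrollments a
LEFT JOIN courses b ON a.course_id = b.id

Result:
student | course        
--------+---------------
Frank   | Programming   
Eve     | Linear Algebra
Sam     | NULL          
Helen   | Linear Algebra
Dave    | Linear Algebra
George  | Databases     
Fiona   | Programming   


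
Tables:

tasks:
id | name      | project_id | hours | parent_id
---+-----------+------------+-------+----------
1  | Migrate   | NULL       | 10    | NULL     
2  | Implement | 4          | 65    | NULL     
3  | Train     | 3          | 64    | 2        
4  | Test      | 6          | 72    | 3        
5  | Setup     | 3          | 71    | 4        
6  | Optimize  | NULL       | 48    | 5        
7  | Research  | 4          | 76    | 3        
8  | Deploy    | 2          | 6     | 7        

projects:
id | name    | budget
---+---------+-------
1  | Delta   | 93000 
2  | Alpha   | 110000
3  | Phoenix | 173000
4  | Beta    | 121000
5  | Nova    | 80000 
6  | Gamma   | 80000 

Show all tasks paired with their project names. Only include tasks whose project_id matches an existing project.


INNER JOIN keeps only tasks rows whose project_id matches an id in projects. Walk through each task:
  - task 1 (Migrate): project_id=NULL, no match -> dropped
  - task 2 (Implement): project_id=4 -> matches Beta
  - task 3 (Train): project_id=3 -> matches Phoenix
  - task 4 (Test): project_id=6 -> matches Gamma
  - task 5 (Setup): project_id=3 -> matches Phoenix
  - task 6 (Optimize): project_id=NULL, no match -> dropped
  - task 7 (Research): project_id=4 -> matches Beta
  - task 8 (Deploy): project_id=2 -> matches Alpha
So 2 of 8 rows are dropped.

SQL:
SELECT a.name, b.name AS project
FROM tasks a
INNER JOIN projects b ON a.project_id = b.id

Result:
name      | project
----------+--------
Implement | Beta   
Train     | Phoenix
Test      | Gamma  
Setup     | Phoenix
Research  | Beta   
Deploy    | Alpha  


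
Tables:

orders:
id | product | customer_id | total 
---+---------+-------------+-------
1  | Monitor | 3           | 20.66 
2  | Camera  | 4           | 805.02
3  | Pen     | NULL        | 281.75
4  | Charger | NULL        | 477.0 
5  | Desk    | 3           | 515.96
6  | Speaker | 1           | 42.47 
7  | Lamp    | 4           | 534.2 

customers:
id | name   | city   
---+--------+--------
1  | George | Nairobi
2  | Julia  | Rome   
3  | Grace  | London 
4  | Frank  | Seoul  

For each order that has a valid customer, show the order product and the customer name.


INNER JOIN keeps only orders rows whose customer_id matches an id in customers. Walk through each order:
  - order 1 (Monitor): customer_id=3 -> matches Grace
  - order 2 (Camera): customer_id=4 -> matches Frank
  - order 3 (Pen): customer_id=NULL, no match -> dropped
  - order 4 (Charger): customer_id=NULL, no match -> dropped
  - order 5 (Desk): customer_id=3 -> matches Grace
  - order 6 (Speaker): customer_id=1 -> matches George
  - order 7 (Lamp): customer_id=4 -> matches Frank
So 2 of 7 rows are dropped.

SQL:
SELECT a.product, b.name AS customer
FROM orders a
INNER JOIN customers b ON a.customer_id = b.id

Result:
product | customer
--------+---------
Monitor | Grace   
Camera  | Frank   
Desk    | Grace   
Speaker | George  
Lamp    | Frank   


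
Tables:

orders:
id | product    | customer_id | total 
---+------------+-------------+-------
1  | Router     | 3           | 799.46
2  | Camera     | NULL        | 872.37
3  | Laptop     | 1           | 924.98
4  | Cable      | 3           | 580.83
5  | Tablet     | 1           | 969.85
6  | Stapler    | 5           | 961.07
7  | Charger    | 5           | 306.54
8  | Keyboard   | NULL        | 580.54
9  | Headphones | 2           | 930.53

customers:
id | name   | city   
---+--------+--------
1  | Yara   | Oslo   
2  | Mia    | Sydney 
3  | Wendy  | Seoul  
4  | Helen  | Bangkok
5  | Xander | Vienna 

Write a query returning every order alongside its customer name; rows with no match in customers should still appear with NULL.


LEFT JOIN keeps every row from orders (the left table); where customer_id has no match in customers, the customer columns become NULL. Walk through each order:
  - order 1 (Router): customer_id=3 -> matches Wendy
  - order 2 (Camera): customer_id=NULL, no match -> kept with NULL
  - order 3 (Laptop): customer_id=1 -> matches Yara
  - order 4 (Cable): customer_id=3 -> matches Wendy
  - order 5 (Tablet): customer_id=1 -> matches Yara
  - order 6 (Stapler): customer_id=5 -> matches Xander
  - order 7 (Charger): customer_id=5 -> matches Xander
  - order 8 (Keyboard): customer_id=NULL, no match -> kept with NULL
  - order 9 (Headphones): customer_id=2 -> matches Mia
All 9 rows appear; 2 have NULL customer.

SQL:
SELECT a.product, b.name AS customer
FROM orders a
LEFT JOIN customers b ON a.customer_id = b.id

Result:
product    | customer
-----------+---------
Router     | Wendy   
Camera     | NULL    
Laptop     | Yara    
Cable      | Wendy   
Tablet     | Yara    
Stapler    | Xander  
Charger    | Xander  
Keyboard   | NULL    
Headphones | Mia     


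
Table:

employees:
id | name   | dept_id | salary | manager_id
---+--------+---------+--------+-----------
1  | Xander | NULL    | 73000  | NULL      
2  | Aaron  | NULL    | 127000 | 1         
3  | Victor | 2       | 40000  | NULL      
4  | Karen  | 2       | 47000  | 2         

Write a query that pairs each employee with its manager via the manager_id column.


This is a self-join: employees is joined to a second copy of itself, matching each row's manager_id to another row's id. Use LEFT JOIN so rows with manager_id=NULL are kept.
  - employee 1 (Xander): manager_id=NULL -> NULL
  - employee 2 (Aaron): manager_id=1 -> Xander
  - employee 3 (Victor): manager_id=NULL -> NULL
  - employee 4 (Karen): manager_id=2 -> Aaron

SQL:
SELECT a.name AS item, b.name AS manager
FROM employees a
LEFT JOIN employees b ON a.manager_id = b.id

Result:
item   | manager
-------+--------
Xander | NULL   
Aaron  | Xander 
Victor | NULL   
Karen  | Aaron  


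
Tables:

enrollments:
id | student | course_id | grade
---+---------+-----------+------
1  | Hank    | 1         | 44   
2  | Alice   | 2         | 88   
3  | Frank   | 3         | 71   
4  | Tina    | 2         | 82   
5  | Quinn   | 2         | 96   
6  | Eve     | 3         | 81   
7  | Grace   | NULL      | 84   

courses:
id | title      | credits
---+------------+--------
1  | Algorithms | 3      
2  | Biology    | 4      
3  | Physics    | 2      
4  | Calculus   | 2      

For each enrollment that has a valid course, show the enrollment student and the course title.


INNER JOIN keeps only enrollments rows whose course_id matches an id in courses. Walk through each enrollment:
  - enrollment 1 (Hank): course_id=1 -> matches Algorithms
  - enrollment 2 (Alice): course_id=2 -> matches Biology
  - enrollment 3 (Frank): course_id=3 -> matches Physics
  - enrollment 4 (Tina): course_id=2 -> matches Biology
  - enrollment 5 (Quinn): course_id=2 -> matches Biology
  - enrollment 6 (Eve): course_id=3 -> matches Physics
  - enrollment 7 (Grace): course_id=NULL, no match -> dropped
So 1 of 7 rows is dropped.

SQL:
SELECT a.student, b.title AS course
FROM enrollments a
INNER JOIN courses b ON a.course_id = b.id

Result:
student | course    
--------+-----------
Hank    | Algorithms
Alice   | Biology   
Frank   | Physics   
Tina    | Biology   
Quinn   | Biology   
Eve     | Physics   


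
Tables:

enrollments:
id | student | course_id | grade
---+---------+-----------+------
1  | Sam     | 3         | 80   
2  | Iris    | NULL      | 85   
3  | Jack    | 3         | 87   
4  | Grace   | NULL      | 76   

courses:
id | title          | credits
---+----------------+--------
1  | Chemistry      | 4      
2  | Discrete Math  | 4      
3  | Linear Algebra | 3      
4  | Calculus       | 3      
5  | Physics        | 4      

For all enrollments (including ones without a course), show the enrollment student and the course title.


LEFT JOIN keeps every row from enrollments (the left table); where course_id has no match in courses, the course columns become NULL. Walk through each enrollment:
  - enrollment 1 (Sam): course_id=3 -> matches Linear Algebra
  - enrollment 2 (Iris): course_id=NULL, no match -> kept with NULL
  - enrollment 3 (Jack): course_id=3 -> matches Linear Algebra
  - enrollment 4 (Grace): course_id=NULL, no match -> kept with NULL
All 4 rows appear; 2 have NULL course.

SQL:
SELECT a.student, b.title AS course
FROM enrollments a
LEFT JOIN courses b ON a.course_id = b.id

Result:
student | course        
--------+---------------
Sam     | Linear Algebra
Iris    | NULL          
Jack    | Linear Algebra
Grace   | NULL          


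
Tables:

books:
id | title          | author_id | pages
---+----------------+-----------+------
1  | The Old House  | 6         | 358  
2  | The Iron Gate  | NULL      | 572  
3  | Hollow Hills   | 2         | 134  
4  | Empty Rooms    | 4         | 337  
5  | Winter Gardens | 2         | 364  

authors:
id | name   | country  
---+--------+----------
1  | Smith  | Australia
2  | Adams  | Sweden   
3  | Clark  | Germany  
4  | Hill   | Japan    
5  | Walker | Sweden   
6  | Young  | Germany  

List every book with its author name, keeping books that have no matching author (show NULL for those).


LEFT JOIN keeps every row from books (the left table); where author_id has no match in authors, the author columns become NULL. Walk through each book:
  - book 1 (The Old House): author_id=6 -> matches Young
  - book 2 (The Iron Gate): author_id=NULL, no match -> kept with NULL
  - book 3 (Hollow Hills): author_id=2 -> matches Adams
  - book 4 (Empty Rooms): author_id=4 -> matches Hill
  - book 5 (Winter Gardens): author_id=2 -> matches Adams
All 5 rows appear; 1 has NULL author.

SQL:
SELECT a.title, b.name AS author
FROM books a
LEFT JOIN authors b ON a.author_id = b.id

Result:
title          | author
---------------+-------
The Old House  | Young 
The Iron Gate  | NULL  
Hollow Hills   | Adams 
Empty Rooms    | Hill  
Winter Gardens | Adams 


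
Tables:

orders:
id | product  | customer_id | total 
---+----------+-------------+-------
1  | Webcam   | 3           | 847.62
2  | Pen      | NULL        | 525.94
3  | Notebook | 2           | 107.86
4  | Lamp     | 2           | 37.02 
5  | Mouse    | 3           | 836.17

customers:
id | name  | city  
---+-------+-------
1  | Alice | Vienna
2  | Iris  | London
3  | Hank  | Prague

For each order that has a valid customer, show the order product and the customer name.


INNER JOIN keeps only orders rows whose customer_id matches an id in customers. Walk through each order:
  - order 1 (Webcam): customer_id=3 -> matches Hank
  - order 2 (Pen): customer_id=NULL, no match -> dropped
  - order 3 (Notebook): customer_id=2 -> matches Iris
  - order 4 (Lamp): customer_id=2 -> matches Iris
  - order 5 (Mouse): customer_id=3 -> matches Hank
So 1 of 5 rows is dropped.

SQL:
SELECT a.product, b.name AS customer
FROM orders a
INNER JOIN customers b ON a.customer_id = b.id

Result:
product  | customer
---------+---------
Webcam   | Hank    
Notebook | Iris    
Lamp     | Iris    
Mouse    | Hank    


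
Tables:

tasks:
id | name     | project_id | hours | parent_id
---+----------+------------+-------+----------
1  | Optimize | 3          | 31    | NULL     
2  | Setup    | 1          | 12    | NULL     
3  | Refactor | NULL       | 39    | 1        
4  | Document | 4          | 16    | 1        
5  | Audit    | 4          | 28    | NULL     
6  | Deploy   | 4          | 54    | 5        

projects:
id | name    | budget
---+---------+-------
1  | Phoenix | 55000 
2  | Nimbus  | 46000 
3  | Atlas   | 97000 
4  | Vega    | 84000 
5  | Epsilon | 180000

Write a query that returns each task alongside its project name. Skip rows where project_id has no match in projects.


INNER JOIN keeps only tasks rows whose project_id matches an id in projects. Walk through each task:
  - task 1 (Optimize): project_id=3 -> matches Atlas
  - task 2 (Setup): project_id=1 -> matches Phoenix
  - task 3 (Refactor): project_id=NULL, no match -> dropped
  - task 4 (Document): project_id=4 -> matches Vega
  - task 5 (Audit): project_id=4 -> matches Vega
  - task 6 (Deploy): project_id=4 -> matches Vega
So 1 of 6 rows is dropped.

SQL:
SELECT a.name, b.name AS project
FROM tasks a
INNER JOIN projects b ON a.project_id = b.id

Result:
name     | project
---------+--------
Optimize | Atlas  
Setup    | Phoenix
Document | Vega   
Audit    | Vega   
Deploy   | Vega   


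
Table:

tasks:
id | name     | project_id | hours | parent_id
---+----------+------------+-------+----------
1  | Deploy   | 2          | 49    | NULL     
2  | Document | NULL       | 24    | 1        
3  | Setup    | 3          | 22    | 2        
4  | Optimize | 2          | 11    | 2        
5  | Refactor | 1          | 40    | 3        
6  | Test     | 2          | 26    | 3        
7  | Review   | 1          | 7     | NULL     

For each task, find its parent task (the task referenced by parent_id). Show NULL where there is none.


This is a self-join: tasks is joined to a second copy of itself, matching each row's parent_id to another row's id. Use LEFT JOIN so rows with parent_id=NULL are kept.
  - task 1 (Deploy): parent_id=NULL -> NULL
  - task 2 (Document): parent_id=1 -> Deploy
  - task 3 (Setup): parent_id=2 -> Document
  - task 4 (Optimize): parent_id=2 -> Document
  - task 5 (Refactor): parent_id=3 -> Setup
  - task 6 (Test): parent_id=3 -> Setup
  - task 7 (Review): parent_id=NULL -> NULL

SQL:
SELECT a.name AS item, b.name AS parent
FROM tasks a
LEFT JOIN tasks b ON a.parent_id = b.id

Result:
item     | parent  
---------+---------
Deploy   | NULL    
Document | Deploy  
Setup    | Document
Optimize | Document
Refactor | Setup   
Test     | Setup   
Review   | NULL    


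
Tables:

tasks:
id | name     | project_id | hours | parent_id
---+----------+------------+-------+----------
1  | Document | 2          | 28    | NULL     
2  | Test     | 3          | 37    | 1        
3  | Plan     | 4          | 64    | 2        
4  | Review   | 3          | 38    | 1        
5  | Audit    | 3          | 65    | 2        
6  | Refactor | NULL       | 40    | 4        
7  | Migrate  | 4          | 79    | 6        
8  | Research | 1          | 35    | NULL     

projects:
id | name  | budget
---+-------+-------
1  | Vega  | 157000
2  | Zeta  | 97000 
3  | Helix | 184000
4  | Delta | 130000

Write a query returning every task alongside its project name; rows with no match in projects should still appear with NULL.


LEFT JOIN keeps every row from tasks (the left table); where project_id has no match in projects, the project columns become NULL. Walk through each task:
  - task 1 (Document): project_id=2 -> matches Zeta
  - task 2 (Test): project_id=3 -> matches Helix
  - task 3 (Plan): project_id=4 -> matches Delta
  - task 4 (Review): project_id=3 -> matches Helix
  - task 5 (Audit): project_id=3 -> matches Helix
  - task 6 (Refactor): project_id=NULL, no match -> kept with NULL
  - task 7 (Migrate): project_id=4 -> matches Delta
  - task 8 (Research): project_id=1 -> matches Vega
All 8 rows appear; 1 has NULL project.

SQL:
SELECT a.name, b.name AS project
FROM tasks a
LEFT JOIN projects b ON a.project_id = b.id

Result:
name     | project
---------+--------
Document | Zeta   
Test     | Helix  
Plan     | Delta  
Review   | Helix  
Audit    | Helix  
Refactor | NULL   
Migrate  | Delta  
Research | Vega   


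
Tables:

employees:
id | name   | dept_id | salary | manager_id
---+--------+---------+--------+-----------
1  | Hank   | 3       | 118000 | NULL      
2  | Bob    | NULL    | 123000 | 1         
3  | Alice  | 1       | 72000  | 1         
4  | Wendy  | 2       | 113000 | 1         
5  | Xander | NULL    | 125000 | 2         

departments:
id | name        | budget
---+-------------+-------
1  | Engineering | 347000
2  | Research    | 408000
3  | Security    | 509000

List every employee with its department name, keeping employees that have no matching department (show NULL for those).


LEFT JOIN keeps every row from employees (the left table); where dept_id has no match in departments, the department columns become NULL. Walk through each employee:
  - employee 1 (Hank): dept_id=3 -> matches Security
  - employee 2 (Bob): dept_id=NULL, no match -> kept with NULL
  - employee 3 (Alice): dept_id=1 -> matches Engineering
  - employee 4 (Wendy): dept_id=2 -> matches Research
  - employee 5 (Xander): dept_id=NULL, no match -> kept with NULL
All 5 rows appear; 2 have NULL department.

SQL:
SELECT a.name, b.name AS department
FROM employees a
LEFT JOIN departments b ON a.dept_id = b.id

Result:
name   | department 
-------+------------
Hank   | Security   
Bob    | NULL       
Alice  | Engineering
Wendy  | Research   
Xander | NULL       


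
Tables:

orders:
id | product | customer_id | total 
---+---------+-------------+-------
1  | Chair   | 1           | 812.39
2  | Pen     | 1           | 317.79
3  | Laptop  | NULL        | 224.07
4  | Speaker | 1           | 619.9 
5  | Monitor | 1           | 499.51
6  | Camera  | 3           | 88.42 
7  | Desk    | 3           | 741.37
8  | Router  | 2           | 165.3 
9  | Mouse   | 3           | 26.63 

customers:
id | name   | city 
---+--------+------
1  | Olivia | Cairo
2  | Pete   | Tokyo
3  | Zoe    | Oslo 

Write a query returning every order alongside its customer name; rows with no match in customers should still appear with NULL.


LEFT JOIN keeps every row from orders (the left table); where customer_id has no match in customers, the customer columns become NULL. Walk through each order:
  - order 1 (Chair): customer_id=1 -> matches Olivia
  - order 2 (Pen): customer_id=1 -> matches Olivia
  - order 3 (Laptop): customer_id=NULL, no match -> kept with NULL
  - order 4 (Speaker): customer_id=1 -> matches Olivia
  - order 5 (Monitor): customer_id=1 -> matches Olivia
  - order 6 (Camera): customer_id=3 -> matches Zoe
  - order 7 (Desk): customer_id=3 -> matches Zoe
  - order 8 (Router): customer_id=2 -> matches Pete
  - order 9 (Mouse): customer_id=3 -> matches Zoe
All 9 rows appear; 1 has NULL customer.

SQL:
SELECT a.product, b.name AS customer
FROM orders a
LEFT JOIN customers b ON a.customer_id = b.id

Result:
product | customer
--------+---------
Chair   | Olivia  
Pen     | Olivia  
Laptop  | NULL    
Speaker | Olivia  
Monitor | Olivia  
Camera  | Zoe     
Desk    | Zoe     
Router  | Pete    
Mouse   | Zoe     
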